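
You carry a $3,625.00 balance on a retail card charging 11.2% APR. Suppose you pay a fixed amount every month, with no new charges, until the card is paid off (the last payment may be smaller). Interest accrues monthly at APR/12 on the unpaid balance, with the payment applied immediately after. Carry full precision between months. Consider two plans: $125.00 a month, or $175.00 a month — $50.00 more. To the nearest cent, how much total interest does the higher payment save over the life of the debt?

Monthly rate r = 11.2%/12 = 0.933333% = 0.00933333.
At $125.00/mo: n = ⌈−ln(1 − rB₀/P)/ln(1+r)⌉ = 34 payments (last $121.82); total interest = total paid − $3,625.00 = $621.82.
At $175.00/mo: 24 payments (last $22.20); total interest $422.20.
Interest saved = $621.82 − $422.20 = $199.62.

$199.62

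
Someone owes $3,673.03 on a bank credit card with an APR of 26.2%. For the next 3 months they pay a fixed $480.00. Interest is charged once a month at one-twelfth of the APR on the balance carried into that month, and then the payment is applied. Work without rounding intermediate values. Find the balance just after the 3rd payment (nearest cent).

$2,447.24

Monthly rate r = 26.2%/12 = 2.18333% = 0.0218333.
Each month: B ← B·(1+r) − $480.00.
Month 1: interest $80.19; balance after payment $3,273.22.
Month 2: interest $71.47; balance after payment $2,864.69.
Month 3: interest $62.55; balance after payment $2,447.24.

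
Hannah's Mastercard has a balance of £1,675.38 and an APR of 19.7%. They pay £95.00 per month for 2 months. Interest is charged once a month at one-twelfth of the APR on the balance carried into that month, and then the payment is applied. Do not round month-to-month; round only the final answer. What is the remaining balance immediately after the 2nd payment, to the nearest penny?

Monthly rate r = 19.7%/12 = 1.64167% = 0.0164167.
Each month: B ← B·(1+r) − £95.00.
Month 1: interest £27.50; balance after payment £1,607.88.
Month 2: interest £26.40; balance after payment £1,539.28.

£1,539.28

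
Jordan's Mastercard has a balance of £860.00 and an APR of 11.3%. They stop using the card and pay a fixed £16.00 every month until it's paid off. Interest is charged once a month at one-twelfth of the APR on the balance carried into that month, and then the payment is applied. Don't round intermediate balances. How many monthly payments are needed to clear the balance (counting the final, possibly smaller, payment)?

76 months

Monthly rate r = 11.3%/12 = 0.941667% = 0.00941667.
Recurrence: B ← B·(1+r) − £16.00.
Month 1: interest £8.10; balance after payment £852.10.
Month 2: interest £8.02; balance after payment £844.12.
Closed form: n = −ln(1 − rB₀/P)/ln(1+r) = −ln(0.49385)/ln(1.00942) ≈ 75.274, so the balance reaches zero during payment 76.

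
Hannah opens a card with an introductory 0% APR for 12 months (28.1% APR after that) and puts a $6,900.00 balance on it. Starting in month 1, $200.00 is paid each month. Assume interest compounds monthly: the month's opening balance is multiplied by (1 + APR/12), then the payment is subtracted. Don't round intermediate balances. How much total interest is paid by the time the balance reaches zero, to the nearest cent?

Promo months 1–12 at r₀ = 0%/12 = 0; months 13+ at r₁ = 28.1%/12 = 0.0234167.
After month 12 (no interest yet): B = $6,900.00 − 12·$200.00 = $4,500.00.
Then at r₁ with $200.00/mo: n₂ = −ln(1 − r₁·B/P)/ln(1+r₁) ≈ 32.33 → 33 more payments.
Total paid = 44·$200.00 + $67.06 = $8,867.06; interest = $8,867.06 − $6,900.00 = $1,967.06.

$1,967.06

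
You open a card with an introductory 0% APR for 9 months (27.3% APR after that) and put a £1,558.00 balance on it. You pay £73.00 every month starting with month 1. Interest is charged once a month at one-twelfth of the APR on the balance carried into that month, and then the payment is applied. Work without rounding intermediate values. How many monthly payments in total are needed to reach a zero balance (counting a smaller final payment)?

24 payments

Promo months 1–9 at r₀ = 0%/12 = 0; months 10+ at r₁ = 27.3%/12 = 0.02275.
After month 9 (no interest yet): B = £1,558.00 − 9·£73.00 = £901.00.
Then at r₁ with £73.00/mo: n₂ = −ln(1 − r₁·B/P)/ln(1+r₁) ≈ 14.65 → 15 more payments.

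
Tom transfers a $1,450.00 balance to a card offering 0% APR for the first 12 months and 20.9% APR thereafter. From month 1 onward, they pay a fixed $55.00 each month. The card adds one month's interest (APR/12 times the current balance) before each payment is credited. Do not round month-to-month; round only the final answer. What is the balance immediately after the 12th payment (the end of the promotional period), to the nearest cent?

Promo months 1–12 at r₀ = 0%/12 = 0; months 13+ at r₁ = 20.9%/12 = 0.0174167.
After month 12 (no interest yet): B = $1,450.00 − 12·$55.00 = $790.00.

$790.00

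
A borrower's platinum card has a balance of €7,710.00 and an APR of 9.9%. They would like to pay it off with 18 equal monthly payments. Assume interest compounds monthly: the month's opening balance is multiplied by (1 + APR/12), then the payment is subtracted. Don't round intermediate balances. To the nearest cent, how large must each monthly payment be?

€462.69

Monthly rate r = 9.9%/12 = 0.825% = 0.00825.
Level-payment amortization: P = B₀·r / (1 − (1+r)^(−n)) = 7710.00·0.00825 / (1 − 1.00825^(−18)).
Denominator 1 − (1+r)^(−18) = 0.13747469.
P = 63.6075 / 0.13747469 ≈ 462.69.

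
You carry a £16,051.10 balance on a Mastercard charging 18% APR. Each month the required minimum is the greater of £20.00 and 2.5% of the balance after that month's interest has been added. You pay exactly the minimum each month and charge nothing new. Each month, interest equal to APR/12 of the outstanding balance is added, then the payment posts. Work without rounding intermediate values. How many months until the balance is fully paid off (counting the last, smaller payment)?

350 months

Monthly rate r = 18%/12 = 1.5% = 0.015.
While 2.5% of the post-interest balance exceeds £20.00, each month B ← (B·(1+r))·(1 − 0.025), i.e. B shrinks by the factor (1+r)·0.975 = 0.98962.
This holds for months 1–289. Entering month 290 the balance is £788.00; 2.5% of the post-interest balance is now below £20.00, so the flat £20.00 minimum applies from here.
From month 290 a fixed £20.00 at rate r clears £788.00 in 61 more payments. Total: 289 + 61 = 350 months.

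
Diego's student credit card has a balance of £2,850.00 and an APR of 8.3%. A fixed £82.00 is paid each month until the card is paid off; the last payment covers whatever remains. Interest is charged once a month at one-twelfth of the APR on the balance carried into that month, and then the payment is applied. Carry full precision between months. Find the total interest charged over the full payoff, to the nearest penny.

£421.04

Monthly rate r = 8.3%/12 = 0.691667% = 0.00691667.
Payoff takes n = ⌈−ln(1 − rB₀/P)/ln(1+r)⌉ = ⌈39.890⌉ = 40 payments; the last is £73.04.
Total paid = 39·£82.00 + £73.04 = £3,271.04.
Total interest = total paid − principal = £3,271.04 − £2,850.00 = £421.04.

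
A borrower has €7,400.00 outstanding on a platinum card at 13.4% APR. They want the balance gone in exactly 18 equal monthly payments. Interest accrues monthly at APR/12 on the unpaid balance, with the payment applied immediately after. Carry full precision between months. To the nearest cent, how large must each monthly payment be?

€456.09

Monthly rate r = 13.4%/12 = 1.11667% = 0.0111667.
Level-payment amortization: P = B₀·r / (1 − (1+r)^(−n)) = 7400.00·0.0111667 / (1 − 1.01117^(−18)).
Denominator 1 − (1+r)^(−18) = 0.181175935.
P = 82.6333 / 0.181175935 ≈ 456.09.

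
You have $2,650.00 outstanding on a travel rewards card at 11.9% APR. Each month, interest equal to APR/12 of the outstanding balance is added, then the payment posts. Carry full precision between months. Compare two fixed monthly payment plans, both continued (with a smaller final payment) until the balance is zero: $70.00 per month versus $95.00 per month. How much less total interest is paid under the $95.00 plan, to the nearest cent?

$221.29

Monthly rate r = 11.9%/12 = 0.991667% = 0.00991667.
At $70.00/mo: n = ⌈−ln(1 − rB₀/P)/ln(1+r)⌉ = 48 payments (last $48.90); total interest = total paid − $2,650.00 = $688.90.
At $95.00/mo: 33 payments (last $77.61); total interest $467.61.
Interest saved = $688.90 − $467.61 = $221.29.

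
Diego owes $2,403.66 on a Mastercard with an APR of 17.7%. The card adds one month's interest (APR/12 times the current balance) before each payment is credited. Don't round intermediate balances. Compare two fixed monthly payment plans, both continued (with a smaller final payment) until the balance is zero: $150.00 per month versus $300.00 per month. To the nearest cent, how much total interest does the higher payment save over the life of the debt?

Monthly rate r = 17.7%/12 = 1.475% = 0.01475.
At $150.00/mo: n = ⌈−ln(1 − rB₀/P)/ln(1+r)⌉ = 19 payments (last $62.73); total interest = total paid − $2,403.66 = $359.07.
At $300.00/mo: 9 payments (last $177.33); total interest $173.67.
Interest saved = $359.07 − $173.67 = $185.40.

$185.40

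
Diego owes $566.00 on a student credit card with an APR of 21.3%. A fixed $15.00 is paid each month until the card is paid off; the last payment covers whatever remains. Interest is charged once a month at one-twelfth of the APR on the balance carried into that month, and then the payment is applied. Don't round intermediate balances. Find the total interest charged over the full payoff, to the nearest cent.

Monthly rate r = 21.3%/12 = 1.775% = 0.01775.
Payoff takes n = ⌈−ln(1 − rB₀/P)/ln(1+r)⌉ = ⌈62.972⌉ = 63 payments; the last is $14.59.
Total paid = 62·$15.00 + $14.59 = $944.59.
Total interest = total paid − principal = $944.59 − $566.00 = $378.59.

$378.59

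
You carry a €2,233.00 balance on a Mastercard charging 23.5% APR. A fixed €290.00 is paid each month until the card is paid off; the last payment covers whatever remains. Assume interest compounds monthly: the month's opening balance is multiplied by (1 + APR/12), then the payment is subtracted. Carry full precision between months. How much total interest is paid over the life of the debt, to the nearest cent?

€211.77

Monthly rate r = 23.5%/12 = 1.95833% = 0.0195833.
Payoff takes n = ⌈−ln(1 − rB₀/P)/ln(1+r)⌉ = ⌈8.428⌉ = 9 payments; the last is €124.77.
Total paid = 8·€290.00 + €124.77 = €2,444.77.
Total interest = total paid − principal = €2,444.77 − €2,233.00 = €211.77.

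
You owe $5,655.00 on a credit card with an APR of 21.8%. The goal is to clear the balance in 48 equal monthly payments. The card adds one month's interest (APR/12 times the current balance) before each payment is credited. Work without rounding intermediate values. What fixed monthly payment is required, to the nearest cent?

$177.55

Monthly rate r = 21.8%/12 = 1.81667% = 0.0181667.
Level-payment amortization: P = B₀·r / (1 − (1+r)^(−n)) = 5655.00·0.0181667 / (1 − 1.01817^(−48)).
Denominator 1 − (1+r)^(−48) = 0.578600504.
P = 102.733 / 0.578600504 ≈ 177.55.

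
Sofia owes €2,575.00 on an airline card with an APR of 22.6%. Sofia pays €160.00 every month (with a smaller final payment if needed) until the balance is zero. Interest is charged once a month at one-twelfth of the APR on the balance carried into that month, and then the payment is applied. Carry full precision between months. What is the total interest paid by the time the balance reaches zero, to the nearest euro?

Monthly rate r = 22.6%/12 = 1.88333% = 0.0188333.
Payoff takes n = ⌈−ln(1 − rB₀/P)/ln(1+r)⌉ = ⌈19.354⌉ = 20 payments; the last is €56.99.
Total paid = 19·€160.00 + €56.99 = €3,096.99.
Total interest = total paid − principal = €3,096.99 − €2,575.00 = €521.99.

€522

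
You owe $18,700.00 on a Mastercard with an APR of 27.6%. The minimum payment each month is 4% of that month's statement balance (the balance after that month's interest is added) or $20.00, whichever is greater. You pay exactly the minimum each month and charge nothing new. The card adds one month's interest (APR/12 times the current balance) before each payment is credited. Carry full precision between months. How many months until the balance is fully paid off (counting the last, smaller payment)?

238 months

Monthly rate r = 27.6%/12 = 2.3% = 0.023.
While 4% of the post-interest balance exceeds $20.00, each month B ← (B·(1+r))·(1 − 0.04), i.e. B shrinks by the factor (1+r)·0.96 = 0.98208.
This holds for months 1–202. Entering month 203 the balance is $484.74; 4% of the post-interest balance is now below $20.00, so the flat $20.00 minimum applies from here.
From month 203 a fixed $20.00 at rate r clears $484.74 in 36 more payments. Total: 202 + 36 = 238 months.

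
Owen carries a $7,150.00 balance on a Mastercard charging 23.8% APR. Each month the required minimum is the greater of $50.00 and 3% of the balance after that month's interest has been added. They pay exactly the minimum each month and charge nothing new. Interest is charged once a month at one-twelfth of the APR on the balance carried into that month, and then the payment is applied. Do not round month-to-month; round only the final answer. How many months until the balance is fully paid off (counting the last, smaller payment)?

Monthly rate r = 23.8%/12 = 1.98333% = 0.0198333.
While 3% of the post-interest balance exceeds $50.00, each month B ← (B·(1+r))·(1 − 0.03), i.e. B shrinks by the factor (1+r)·0.97 = 0.98924.
This holds for months 1–137. Entering month 138 the balance is $1,623.81; 3% of the post-interest balance is now below $50.00, so the flat $50.00 minimum applies from here.
From month 138 a fixed $50.00 at rate r clears $1,623.81 in 53 more payments. Total: 137 + 53 = 190 months.

190 months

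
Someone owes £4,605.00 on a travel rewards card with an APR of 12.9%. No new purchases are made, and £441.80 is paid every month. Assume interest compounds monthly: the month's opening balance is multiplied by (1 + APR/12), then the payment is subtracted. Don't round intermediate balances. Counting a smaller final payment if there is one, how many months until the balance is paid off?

Monthly rate r = 12.9%/12 = 1.075% = 0.01075.
Recurrence: B ← B·(1+r) − £441.80.
Month 1: interest £49.50; balance after payment £4,212.70.
Month 2: interest £45.29; balance after payment £3,816.19.
Closed form: n = −ln(1 − rB₀/P)/ln(1+r) = −ln(0.88795)/ln(1.01075) ≈ 11.114, so the balance reaches zero during payment 12.

12 months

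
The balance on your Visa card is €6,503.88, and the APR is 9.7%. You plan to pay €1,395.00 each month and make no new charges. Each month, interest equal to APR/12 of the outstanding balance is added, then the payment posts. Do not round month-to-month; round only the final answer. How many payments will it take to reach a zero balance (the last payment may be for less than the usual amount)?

5 months

Monthly rate r = 9.7%/12 = 0.808333% = 0.00808333.
Recurrence: B ← B·(1+r) − €1,395.00.
Month 1: interest €52.57; balance after payment €5,161.45.
Month 2: interest €41.72; balance after payment €3,808.17.
Month 3: interest €30.78; balance after payment €2,443.96.
Month 4: interest €19.76; balance after payment €1,068.71.
Month 5: interest €8.64; balance after payment €0.00.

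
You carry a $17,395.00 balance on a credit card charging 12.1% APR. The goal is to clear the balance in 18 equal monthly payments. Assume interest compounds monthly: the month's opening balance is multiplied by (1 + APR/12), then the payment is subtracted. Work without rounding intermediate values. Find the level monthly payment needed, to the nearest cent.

Monthly rate r = 12.1%/12 = 1.00833% = 0.0100833.
Level-payment amortization: P = B₀·r / (1 − (1+r)^(−n)) = 17395.00·0.0100833 / (1 − 1.01008^(−18)).
Denominator 1 − (1+r)^(−18) = 0.165223323.
P = 175.4 / 0.165223323 ≈ 1061.59.

$1,061.59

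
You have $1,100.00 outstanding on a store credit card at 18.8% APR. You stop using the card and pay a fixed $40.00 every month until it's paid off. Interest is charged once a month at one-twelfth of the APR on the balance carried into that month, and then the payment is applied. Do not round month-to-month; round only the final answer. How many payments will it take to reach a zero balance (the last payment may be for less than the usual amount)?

Monthly rate r = 18.8%/12 = 1.56667% = 0.0156667.
Recurrence: B ← B·(1+r) − $40.00.
Month 1: interest $17.23; balance after payment $1,077.23.
Month 2: interest $16.88; balance after payment $1,054.11.
Closed form: n = −ln(1 − rB₀/P)/ln(1+r) = −ln(0.56917)/ln(1.01567) ≈ 36.254, so the balance reaches zero during payment 37.

37 payments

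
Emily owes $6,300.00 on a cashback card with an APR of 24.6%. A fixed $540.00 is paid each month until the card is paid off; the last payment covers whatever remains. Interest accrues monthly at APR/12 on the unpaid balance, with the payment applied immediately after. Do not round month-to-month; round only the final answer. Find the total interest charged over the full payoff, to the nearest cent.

$975.12

Monthly rate r = 24.6%/12 = 2.05% = 0.0205.
Payoff takes n = ⌈−ln(1 − rB₀/P)/ln(1+r)⌉ = ⌈13.470⌉ = 14 payments; the last is $255.12.
Total paid = 13·$540.00 + $255.12 = $7,275.12.
Total interest = total paid − principal = $7,275.12 − $6,300.00 = $975.12.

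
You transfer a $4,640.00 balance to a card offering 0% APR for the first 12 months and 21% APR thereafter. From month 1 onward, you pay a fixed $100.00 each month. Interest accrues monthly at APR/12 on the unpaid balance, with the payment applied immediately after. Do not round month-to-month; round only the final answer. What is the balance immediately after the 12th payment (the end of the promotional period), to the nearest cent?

$3,440.00

Promo months 1–12 at r₀ = 0%/12 = 0; months 13+ at r₁ = 21%/12 = 0.0175.
After month 12 (no interest yet): B = $4,640.00 − 12·$100.00 = $3,440.00.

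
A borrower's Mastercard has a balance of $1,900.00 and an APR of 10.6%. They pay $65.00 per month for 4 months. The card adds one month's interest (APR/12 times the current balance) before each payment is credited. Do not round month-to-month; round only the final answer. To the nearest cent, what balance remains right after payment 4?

Monthly rate r = 10.6%/12 = 0.883333% = 0.00883333.
Each month: B ← B·(1+r) − $65.00.
Month 1: interest $16.78; balance after payment $1,851.78.
Month 2: interest $16.36; balance after payment $1,803.14.
Month 3: interest $15.93; balance after payment $1,754.07.
Month 4: interest $15.49; balance after payment $1,704.56.

$1,704.56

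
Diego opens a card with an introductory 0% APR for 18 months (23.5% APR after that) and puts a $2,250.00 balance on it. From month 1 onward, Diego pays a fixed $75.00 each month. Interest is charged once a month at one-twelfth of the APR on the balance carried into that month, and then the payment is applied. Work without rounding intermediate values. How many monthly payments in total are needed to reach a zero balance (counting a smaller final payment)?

Promo months 1–18 at r₀ = 0%/12 = 0; months 19+ at r₁ = 23.5%/12 = 0.0195833.
After month 18 (no interest yet): B = $2,250.00 − 18·$75.00 = $900.00.
Then at r₁ with $75.00/mo: n₂ = −ln(1 − r₁·B/P)/ln(1+r₁) ≈ 13.81 → 14 more payments.

32 payments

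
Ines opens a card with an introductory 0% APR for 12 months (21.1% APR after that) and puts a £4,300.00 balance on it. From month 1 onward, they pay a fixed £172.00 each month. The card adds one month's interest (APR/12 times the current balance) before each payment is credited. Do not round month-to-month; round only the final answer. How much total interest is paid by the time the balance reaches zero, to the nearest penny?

£325.09

Promo months 1–12 at r₀ = 0%/12 = 0; months 13+ at r₁ = 21.1%/12 = 0.0175833.
After month 12 (no interest yet): B = £4,300.00 − 12·£172.00 = £2,236.00.
Then at r₁ with £172.00/mo: n₂ = −ln(1 − r₁·B/P)/ln(1+r₁) ≈ 14.89 → 15 more payments.
Total paid = 26·£172.00 + £153.09 = £4,625.09; interest = £4,625.09 − £4,300.00 = £325.09.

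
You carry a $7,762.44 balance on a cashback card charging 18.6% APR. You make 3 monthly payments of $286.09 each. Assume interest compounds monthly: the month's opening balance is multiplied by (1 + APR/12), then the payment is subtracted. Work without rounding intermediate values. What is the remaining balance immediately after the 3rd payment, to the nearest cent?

$7,257.38

Monthly rate r = 18.6%/12 = 1.55% = 0.0155.
Each month: B ← B·(1+r) − $286.09.
Month 1: interest $120.32; balance after payment $7,596.67.
Month 2: interest $117.75; balance after payment $7,428.33.
Month 3: interest $115.14; balance after payment $7,257.38.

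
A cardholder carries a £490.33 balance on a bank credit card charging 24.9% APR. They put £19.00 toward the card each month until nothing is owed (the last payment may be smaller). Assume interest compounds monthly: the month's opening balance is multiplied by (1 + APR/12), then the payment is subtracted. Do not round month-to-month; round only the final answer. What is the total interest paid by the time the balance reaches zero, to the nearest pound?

£219

Monthly rate r = 24.9%/12 = 2.075% = 0.02075.
Payoff takes n = ⌈−ln(1 − rB₀/P)/ln(1+r)⌉ = ⌈37.335⌉ = 38 payments; the last is £6.41.
Total paid = 37·£19.00 + £6.41 = £709.41.
Total interest = total paid − principal = £709.41 − £490.33 = £219.08.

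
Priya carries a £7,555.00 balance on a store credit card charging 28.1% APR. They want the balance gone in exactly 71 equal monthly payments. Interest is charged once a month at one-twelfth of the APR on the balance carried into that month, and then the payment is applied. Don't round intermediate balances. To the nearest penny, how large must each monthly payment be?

£219.31

Monthly rate r = 28.1%/12 = 2.34167% = 0.0234167.
Level-payment amortization: P = B₀·r / (1 − (1+r)^(−n)) = 7555.00·0.0234167 / (1 − 1.02342^(−71)).
Denominator 1 − (1+r)^(−71) = 0.806681444.
P = 176.913 / 0.806681444 ≈ 219.31.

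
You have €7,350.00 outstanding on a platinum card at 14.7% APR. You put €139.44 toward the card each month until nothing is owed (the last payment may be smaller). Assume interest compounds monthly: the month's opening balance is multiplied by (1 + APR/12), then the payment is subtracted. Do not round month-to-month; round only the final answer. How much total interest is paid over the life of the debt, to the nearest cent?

€4,533.58

Monthly rate r = 14.7%/12 = 1.225% = 0.01225.
Payoff takes n = ⌈−ln(1 − rB₀/P)/ln(1+r)⌉ = ⌈85.223⌉ = 86 payments; the last is €31.18.
Total paid = 85·€139.44 + €31.18 = €11,883.58.
Total interest = total paid − principal = €11,883.58 − €7,350.00 = €4,533.58.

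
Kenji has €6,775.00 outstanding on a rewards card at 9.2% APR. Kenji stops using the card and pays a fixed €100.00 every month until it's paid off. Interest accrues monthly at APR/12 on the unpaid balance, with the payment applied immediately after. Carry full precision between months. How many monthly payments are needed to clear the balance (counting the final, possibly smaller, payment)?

96 payments

Monthly rate r = 9.2%/12 = 0.766667% = 0.00766667.
Recurrence: B ← B·(1+r) − €100.00.
Month 1: interest €51.94; balance after payment €6,726.94.
Month 2: interest €51.57; balance after payment €6,678.51.
Closed form: n = −ln(1 − rB₀/P)/ln(1+r) = −ln(0.48058)/ln(1.00767) ≈ 95.943, so the balance reaches zero during payment 96.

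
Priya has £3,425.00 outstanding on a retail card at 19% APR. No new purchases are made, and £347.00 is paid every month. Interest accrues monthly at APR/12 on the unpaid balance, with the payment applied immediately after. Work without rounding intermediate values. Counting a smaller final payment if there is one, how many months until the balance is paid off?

11 payments

Monthly rate r = 19%/12 = 1.58333% = 0.0158333.
Recurrence: B ← B·(1+r) − £347.00.
Month 1: interest £54.23; balance after payment £3,132.23.
Month 2: interest £49.59; balance after payment £2,834.82.
Closed form: n = −ln(1 − rB₀/P)/ln(1+r) = −ln(0.84372)/ln(1.01583) ≈ 10.817, so the balance reaches zero during payment 11.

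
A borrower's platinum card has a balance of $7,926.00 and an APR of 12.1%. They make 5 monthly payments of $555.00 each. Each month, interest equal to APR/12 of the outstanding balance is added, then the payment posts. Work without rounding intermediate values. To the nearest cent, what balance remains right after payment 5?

$5,502.21

Monthly rate r = 12.1%/12 = 1.00833% = 0.0100833.
Each month: B ← B·(1+r) − $555.00.
Month 1: interest $79.92; balance after payment $7,450.92.
Month 2: interest $75.13; balance after payment $6,971.05.
Month 3: interest $70.29; balance after payment $6,486.34.
Month 4: interest $65.40; balance after payment $5,996.75.
Month 5: interest $60.47; balance after payment $5,502.21.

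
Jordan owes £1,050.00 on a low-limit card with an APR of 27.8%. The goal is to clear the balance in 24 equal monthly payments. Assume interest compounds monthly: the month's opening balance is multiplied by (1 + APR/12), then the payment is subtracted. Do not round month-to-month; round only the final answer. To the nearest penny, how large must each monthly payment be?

Monthly rate r = 27.8%/12 = 2.31667% = 0.0231667.
Level-payment amortization: P = B₀·r / (1 − (1+r)^(−n)) = 1050.00·0.0231667 / (1 − 1.02317^(−24)).
Denominator 1 − (1+r)^(−24) = 0.422852514.
P = 24.325 / 0.422852514 ≈ 57.53.

£57.53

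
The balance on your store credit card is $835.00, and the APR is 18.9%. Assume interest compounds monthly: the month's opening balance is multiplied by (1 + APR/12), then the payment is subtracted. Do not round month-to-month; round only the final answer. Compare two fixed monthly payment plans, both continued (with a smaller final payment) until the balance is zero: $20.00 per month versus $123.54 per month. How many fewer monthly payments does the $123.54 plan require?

Monthly rate r = 18.9%/12 = 1.575% = 0.01575.
At $20.00/mo: n = ⌈−ln(1 − rB₀/P)/ln(1+r)⌉ = 69 payments (last $11.57); total interest = total paid − $835.00 = $536.57.
At $123.54/mo: 8 payments (last $25.18); total interest $54.96.
Payments saved = 69 − 8 = 61.

61 fewer payments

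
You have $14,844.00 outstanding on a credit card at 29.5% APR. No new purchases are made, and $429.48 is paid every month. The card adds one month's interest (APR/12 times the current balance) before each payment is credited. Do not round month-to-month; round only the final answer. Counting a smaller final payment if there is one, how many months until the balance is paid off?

Monthly rate r = 29.5%/12 = 2.45833% = 0.0245833.
Recurrence: B ← B·(1+r) − $429.48.
Month 1: interest $364.91; balance after payment $14,779.44.
Month 2: interest $363.33; balance after payment $14,713.28.
Closed form: n = −ln(1 − rB₀/P)/ln(1+r) = −ln(0.15033)/ln(1.02458) ≈ 78.024, so the balance reaches zero during payment 79.

79 payments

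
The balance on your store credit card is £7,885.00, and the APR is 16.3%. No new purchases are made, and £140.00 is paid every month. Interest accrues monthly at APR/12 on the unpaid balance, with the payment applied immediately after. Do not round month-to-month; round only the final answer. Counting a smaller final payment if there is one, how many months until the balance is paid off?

Monthly rate r = 16.3%/12 = 1.35833% = 0.0135833.
Recurrence: B ← B·(1+r) − £140.00.
Month 1: interest £107.10; balance after payment £7,852.10.
Month 2: interest £106.66; balance after payment £7,818.76.
Closed form: n = −ln(1 − rB₀/P)/ln(1+r) = −ln(0.23497)/ln(1.01358) ≈ 107.347, so the balance reaches zero during payment 108.

108 months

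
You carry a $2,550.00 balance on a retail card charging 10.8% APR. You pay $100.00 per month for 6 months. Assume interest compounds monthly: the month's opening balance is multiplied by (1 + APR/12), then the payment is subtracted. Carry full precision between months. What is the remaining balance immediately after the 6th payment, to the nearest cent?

Monthly rate r = 10.8%/12 = 0.9% = 0.009.
Each month: B ← B·(1+r) − $100.00.
Month 1: interest $22.95; balance after payment $2,472.95.
Month 2: interest $22.26; balance after payment $2,395.21.
Month 3: interest $21.56; balance after payment $2,316.76.
Month 4: interest $20.85; balance after payment $2,237.61.
Month 5: interest $20.14; balance after payment $2,157.75.
Month 6: interest $19.42; balance after payment $2,077.17.

$2,077.17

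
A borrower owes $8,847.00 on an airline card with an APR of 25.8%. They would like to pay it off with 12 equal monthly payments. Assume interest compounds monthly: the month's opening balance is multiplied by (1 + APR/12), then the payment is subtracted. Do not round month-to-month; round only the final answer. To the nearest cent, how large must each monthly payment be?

$844.29

Monthly rate r = 25.8%/12 = 2.15% = 0.0215.
Level-payment amortization: P = B₀·r / (1 − (1+r)^(−n)) = 8847.00·0.0215 / (1 − 1.0215^(−12)).
Denominator 1 − (1+r)^(−12) = 0.225289311.
P = 190.211 / 0.225289311 ≈ 844.29.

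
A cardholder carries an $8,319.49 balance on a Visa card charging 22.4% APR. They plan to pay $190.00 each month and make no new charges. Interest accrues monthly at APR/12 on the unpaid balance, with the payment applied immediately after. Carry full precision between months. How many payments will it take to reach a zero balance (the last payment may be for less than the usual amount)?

Monthly rate r = 22.4%/12 = 1.86667% = 0.0186667.
Recurrence: B ← B·(1+r) − $190.00.
Month 1: interest $155.30; balance after payment $8,284.79.
Month 2: interest $154.65; balance after payment $8,249.44.
Closed form: n = −ln(1 − rB₀/P)/ln(1+r) = −ln(0.18265)/ln(1.01867) ≈ 91.930, so the balance reaches zero during payment 92.

92 months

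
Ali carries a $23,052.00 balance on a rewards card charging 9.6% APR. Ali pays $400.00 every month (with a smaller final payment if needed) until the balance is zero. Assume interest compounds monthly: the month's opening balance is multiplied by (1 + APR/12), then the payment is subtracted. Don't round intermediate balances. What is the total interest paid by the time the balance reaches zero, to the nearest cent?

Monthly rate r = 9.6%/12 = 0.8% = 0.008.
Payoff takes n = ⌈−ln(1 − rB₀/P)/ln(1+r)⌉ = ⌈77.573⌉ = 78 payments; the last is $229.54.
Total paid = 77·$400.00 + $229.54 = $31,029.54.
Total interest = total paid − principal = $31,029.54 − $23,052.00 = $7,977.54.

$7,977.54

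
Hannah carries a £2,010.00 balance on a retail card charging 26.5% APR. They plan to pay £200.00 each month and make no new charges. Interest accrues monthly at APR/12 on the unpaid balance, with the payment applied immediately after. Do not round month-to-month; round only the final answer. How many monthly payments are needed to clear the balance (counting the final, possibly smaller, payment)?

Monthly rate r = 26.5%/12 = 2.20833% = 0.0220833.
Recurrence: B ← B·(1+r) − £200.00.
Month 1: interest £44.39; balance after payment £1,854.39.
Month 2: interest £40.95; balance after payment £1,695.34.
Closed form: n = −ln(1 − rB₀/P)/ln(1+r) = −ln(0.77806)/ln(1.02208) ≈ 11.489, so the balance reaches zero during payment 12.

12 months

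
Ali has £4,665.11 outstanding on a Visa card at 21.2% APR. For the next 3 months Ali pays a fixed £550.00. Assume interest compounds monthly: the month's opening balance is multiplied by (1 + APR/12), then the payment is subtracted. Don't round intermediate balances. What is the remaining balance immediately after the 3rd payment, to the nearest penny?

£3,237.43

Monthly rate r = 21.2%/12 = 1.76667% = 0.0176667.
Each month: B ← B·(1+r) − £550.00.
Month 1: interest £82.42; balance after payment £4,197.53.
Month 2: interest £74.16; balance after payment £3,721.68.
Month 3: interest £65.75; balance after payment £3,237.43.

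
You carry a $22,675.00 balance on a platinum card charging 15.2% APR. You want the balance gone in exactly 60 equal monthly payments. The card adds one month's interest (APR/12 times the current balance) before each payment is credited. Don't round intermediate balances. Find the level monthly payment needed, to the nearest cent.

Monthly rate r = 15.2%/12 = 1.26667% = 0.0126667.
Level-payment amortization: P = B₀·r / (1 − (1+r)^(−n)) = 22675.00·0.0126667 / (1 − 1.01267^(−60)).
Denominator 1 − (1+r)^(−60) = 0.530096033.
P = 287.217 / 0.530096033 ≈ 541.82.

$541.82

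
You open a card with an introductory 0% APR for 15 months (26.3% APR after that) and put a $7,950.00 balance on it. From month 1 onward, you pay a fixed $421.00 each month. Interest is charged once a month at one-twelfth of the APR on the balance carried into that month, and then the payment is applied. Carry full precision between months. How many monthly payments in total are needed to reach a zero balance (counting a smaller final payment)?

Promo months 1–15 at r₀ = 0%/12 = 0; months 16+ at r₁ = 26.3%/12 = 0.0219167.
After month 15 (no interest yet): B = $7,950.00 − 15·$421.00 = $1,635.00.
Then at r₁ with $421.00/mo: n₂ = −ln(1 − r₁·B/P)/ln(1+r₁) ≈ 4.10 → 5 more payments.

20 payments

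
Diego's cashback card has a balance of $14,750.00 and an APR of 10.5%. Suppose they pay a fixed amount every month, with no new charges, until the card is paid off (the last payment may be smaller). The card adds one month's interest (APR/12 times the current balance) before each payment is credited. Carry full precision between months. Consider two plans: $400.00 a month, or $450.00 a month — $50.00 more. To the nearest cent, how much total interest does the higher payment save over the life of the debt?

Monthly rate r = 10.5%/12 = 0.875% = 0.00875.
At $400.00/mo: n = ⌈−ln(1 − rB₀/P)/ln(1+r)⌉ = 45 payments (last $287.36); total interest = total paid − $14,750.00 = $3,137.36.
At $450.00/mo: 39 payments (last $359.17); total interest $2,709.17.
Interest saved = $3,137.36 − $2,709.17 = $428.19.

$428.19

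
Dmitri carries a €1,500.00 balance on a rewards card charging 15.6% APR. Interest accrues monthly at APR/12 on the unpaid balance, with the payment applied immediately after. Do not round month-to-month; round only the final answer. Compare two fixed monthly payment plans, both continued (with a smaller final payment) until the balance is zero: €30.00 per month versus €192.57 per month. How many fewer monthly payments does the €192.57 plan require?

Monthly rate r = 15.6%/12 = 1.3% = 0.013.
At €30.00/mo: n = ⌈−ln(1 − rB₀/P)/ln(1+r)⌉ = 82 payments (last €8.42); total interest = total paid − €1,500.00 = €938.42.
At €192.57/mo: 9 payments (last €51.44); total interest €92.00.
Payments saved = 82 − 9 = 73.

73 fewer payments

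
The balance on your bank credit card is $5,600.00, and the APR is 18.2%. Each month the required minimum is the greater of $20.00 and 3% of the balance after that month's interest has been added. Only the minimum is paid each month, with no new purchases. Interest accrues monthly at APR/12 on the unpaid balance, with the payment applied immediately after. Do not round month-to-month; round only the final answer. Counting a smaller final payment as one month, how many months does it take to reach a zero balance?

185 months

Monthly rate r = 18.2%/12 = 1.51667% = 0.0151667.
While 3% of the post-interest balance exceeds $20.00, each month B ← (B·(1+r))·(1 − 0.03), i.e. B shrinks by the factor (1+r)·0.97 = 0.98471.
This holds for months 1–140. Entering month 141 the balance is $647.83; 3% of the post-interest balance is now below $20.00, so the flat $20.00 minimum applies from here.
From month 141 a fixed $20.00 at rate r clears $647.83 in 45 more payments. Total: 140 + 45 = 185 months.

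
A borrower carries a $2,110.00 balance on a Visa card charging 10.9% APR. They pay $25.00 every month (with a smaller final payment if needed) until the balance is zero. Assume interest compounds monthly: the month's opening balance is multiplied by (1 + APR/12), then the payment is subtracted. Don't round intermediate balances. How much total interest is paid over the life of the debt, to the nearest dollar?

$1,913

Monthly rate r = 10.9%/12 = 0.908333% = 0.00908333.
Payoff takes n = ⌈−ln(1 − rB₀/P)/ln(1+r)⌉ = ⌈160.926⌉ = 161 payments; the last is $23.15.
Total paid = 160·$25.00 + $23.15 = $4,023.15.
Total interest = total paid − principal = $4,023.15 − $2,110.00 = $1,913.15.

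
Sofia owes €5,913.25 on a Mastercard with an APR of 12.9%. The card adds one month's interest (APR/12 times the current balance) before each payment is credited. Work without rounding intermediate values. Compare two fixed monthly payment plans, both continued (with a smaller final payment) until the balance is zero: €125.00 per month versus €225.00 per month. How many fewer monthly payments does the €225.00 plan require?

Monthly rate r = 12.9%/12 = 1.075% = 0.01075.
At €125.00/mo: n = ⌈−ln(1 − rB₀/P)/ln(1+r)⌉ = 67 payments (last €54.64); total interest = total paid − €5,913.25 = €2,391.39.
At €225.00/mo: 32 payments (last €11.45); total interest €1,073.20.
Payments saved = 67 − 32 = 35.

35 fewer payments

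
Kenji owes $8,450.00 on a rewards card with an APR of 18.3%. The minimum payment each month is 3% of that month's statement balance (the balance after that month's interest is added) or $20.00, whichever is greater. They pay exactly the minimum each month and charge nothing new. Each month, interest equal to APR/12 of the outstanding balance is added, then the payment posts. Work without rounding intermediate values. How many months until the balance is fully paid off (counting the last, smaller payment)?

Monthly rate r = 18.3%/12 = 1.525% = 0.01525.
While 3% of the post-interest balance exceeds $20.00, each month B ← (B·(1+r))·(1 − 0.03), i.e. B shrinks by the factor (1+r)·0.97 = 0.98479.
This holds for months 1–167. Entering month 168 the balance is $653.77; 3% of the post-interest balance is now below $20.00, so the flat $20.00 minimum applies from here.
From month 168 a fixed $20.00 at rate r clears $653.77 in 46 more payments. Total: 167 + 46 = 213 months.

213 months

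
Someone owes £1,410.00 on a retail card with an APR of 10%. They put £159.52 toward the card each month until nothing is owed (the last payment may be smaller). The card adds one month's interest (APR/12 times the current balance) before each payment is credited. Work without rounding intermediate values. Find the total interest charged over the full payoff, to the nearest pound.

£61

Monthly rate r = 10%/12 = 0.833333% = 0.00833333.
Payoff takes n = ⌈−ln(1 − rB₀/P)/ln(1+r)⌉ = ⌈9.220⌉ = 10 payments; the last is £35.16.
Total paid = 9·£159.52 + £35.16 = £1,470.84.
Total interest = total paid − principal = £1,470.84 − £1,410.00 = £60.84.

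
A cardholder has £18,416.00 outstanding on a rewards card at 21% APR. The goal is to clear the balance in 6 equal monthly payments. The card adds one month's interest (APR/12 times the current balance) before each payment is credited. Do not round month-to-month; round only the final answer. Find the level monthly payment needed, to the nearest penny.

Monthly rate r = 21%/12 = 1.75% = 0.0175.
Level-payment amortization: P = B₀·r / (1 − (1+r)^(−n)) = 18416.00·0.0175 / (1 − 1.0175^(−6)).
Denominator 1 − (1+r)^(−6) = 0.0988574583.
P = 322.28 / 0.0988574583 ≈ 3260.05.

£3,260.05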